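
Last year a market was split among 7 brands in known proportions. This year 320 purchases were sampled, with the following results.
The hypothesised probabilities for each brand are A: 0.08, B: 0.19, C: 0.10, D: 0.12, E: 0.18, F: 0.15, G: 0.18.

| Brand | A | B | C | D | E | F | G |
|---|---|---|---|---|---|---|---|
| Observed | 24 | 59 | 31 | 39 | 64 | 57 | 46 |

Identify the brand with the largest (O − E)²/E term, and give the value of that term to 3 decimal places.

Expected counts E_i = n·p_i: 320×0.08 = 25.6, 320×0.19 = 60.8, 320×0.10 = 32, 320×0.12 = 38.4, 320×0.18 = 57.6, 320×0.15 = 48, 320×0.18 = 57.6.
A: (24 − 25.6)²/25.6 = 2.56/25.6 = 0.1000
B: (59 − 60.8)²/60.8 = 3.24/60.8 = 0.0533
C: (31 − 32)²/32 = 1/32 = 0.0313
D: (39 − 38.4)²/38.4 = 0.36/38.4 = 0.0094
E: (64 − 57.6)²/57.6 = 40.96/57.6 = 0.7111
F: (57 − 48)²/48 = 81/48 = 1.6875
G: (46 − 57.6)²/57.6 = 134.56/57.6 = 2.3361
The largest term is for G: 2.336.

G, 2.336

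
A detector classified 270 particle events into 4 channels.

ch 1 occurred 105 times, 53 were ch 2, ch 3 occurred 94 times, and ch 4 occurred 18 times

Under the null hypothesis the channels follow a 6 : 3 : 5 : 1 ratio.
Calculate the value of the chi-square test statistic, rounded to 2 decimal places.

0.28

Ratio total = 15. Expected counts: 270×6/15 = 108, 270×3/15 = 54, 270×5/15 = 90, 270×1/15 = 18.
ch 1: (105 − 108)²/108 = 9/108 = 0.083
ch 2: (53 − 54)²/54 = 1/54 = 0.019
ch 3: (94 − 90)²/90 = 16/90 = 0.178
ch 4: (18 − 18)²/18 = 0/18 = 0.000
Sum = 0.28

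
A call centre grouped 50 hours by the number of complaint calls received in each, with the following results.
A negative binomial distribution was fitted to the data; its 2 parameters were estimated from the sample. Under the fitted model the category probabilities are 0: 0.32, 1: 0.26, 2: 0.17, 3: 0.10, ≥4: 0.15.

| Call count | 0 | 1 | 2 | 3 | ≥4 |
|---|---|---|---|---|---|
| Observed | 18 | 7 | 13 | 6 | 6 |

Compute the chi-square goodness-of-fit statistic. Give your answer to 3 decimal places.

5.902

Expected counts E_i = n·p_i: 50×0.32 = 16, 50×0.26 = 13, 50×0.17 = 8.5, 50×0.10 = 5, 50×0.15 = 7.5.
0: (18 − 16)²/16 = 4/16 = 0.2500
1: (7 − 13)²/13 = 36/13 = 2.7692
2: (13 − 8.5)²/8.5 = 20.25/8.5 = 2.3824
3: (6 − 5)²/5 = 1/5 = 0.2000
≥4: (6 − 7.5)²/7.5 = 2.25/7.5 = 0.3000
Sum = 5.902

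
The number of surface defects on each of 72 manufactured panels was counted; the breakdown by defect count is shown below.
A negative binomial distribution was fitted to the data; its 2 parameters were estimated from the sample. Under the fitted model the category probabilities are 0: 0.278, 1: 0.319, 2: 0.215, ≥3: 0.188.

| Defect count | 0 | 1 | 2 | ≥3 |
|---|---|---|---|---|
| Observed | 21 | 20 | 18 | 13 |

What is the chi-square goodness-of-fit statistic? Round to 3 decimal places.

Expected counts E_i = n·p_i: 72×0.278 = 20.016, 72×0.319 = 22.968, 72×0.215 = 15.48, 72×0.188 = 13.536.
χ² = (21−20.016)²/20.016 + (20−22.968)²/22.968 + (18−15.48)²/15.48 + (13−13.536)²/13.536
   = 0.0484 + 0.3835 + 0.4102 + 0.0212
Sum = 0.863

0.863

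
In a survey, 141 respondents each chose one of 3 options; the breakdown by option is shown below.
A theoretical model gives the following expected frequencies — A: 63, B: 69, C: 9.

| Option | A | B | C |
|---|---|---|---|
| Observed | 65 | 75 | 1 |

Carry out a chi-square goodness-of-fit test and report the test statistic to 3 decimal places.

7.696

cat         O        E   (O−E)²/E
A          65       63     0.0635
B          75       69     0.5217
C           1        9     7.1111
Sum = 7.696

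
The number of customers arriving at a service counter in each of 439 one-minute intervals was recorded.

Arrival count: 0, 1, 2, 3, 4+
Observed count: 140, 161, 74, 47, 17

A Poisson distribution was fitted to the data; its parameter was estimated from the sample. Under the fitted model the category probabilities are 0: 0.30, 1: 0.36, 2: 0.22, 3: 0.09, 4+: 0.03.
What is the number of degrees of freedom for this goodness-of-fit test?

3

There are k = 5 categories and 1 parameter estimated from the data, so df = 5 − 1 − 1 = 3.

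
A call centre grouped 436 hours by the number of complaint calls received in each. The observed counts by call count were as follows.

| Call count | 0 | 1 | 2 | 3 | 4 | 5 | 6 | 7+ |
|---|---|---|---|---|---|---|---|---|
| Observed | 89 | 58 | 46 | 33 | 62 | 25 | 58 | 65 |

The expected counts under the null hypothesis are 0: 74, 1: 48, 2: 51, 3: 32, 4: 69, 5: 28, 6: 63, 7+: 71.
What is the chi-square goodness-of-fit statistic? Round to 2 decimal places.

cat         O        E   (O−E)²/E
0          89       74      3.041
1          58       48      2.083
2          46       51      0.490
3          33       32      0.031
4          62       69      0.710
5          25       28      0.321
6          58       63      0.397
7+         65       71      0.507
Sum = 7.58

7.58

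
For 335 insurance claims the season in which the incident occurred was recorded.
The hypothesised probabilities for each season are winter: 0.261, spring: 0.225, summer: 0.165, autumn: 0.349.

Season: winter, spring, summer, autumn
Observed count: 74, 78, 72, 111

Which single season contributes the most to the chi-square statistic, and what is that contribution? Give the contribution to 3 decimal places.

summer, 5.061

Expected counts E_i = n·p_i: 335×0.261 = 87.435, 335×0.225 = 75.375, 335×0.165 = 55.275, 335×0.349 = 116.915.
cat         O        E   (O−E)²/E
winter     74   87.435     2.0644
spring     78   75.375     0.0914
summer     72   55.275     5.0606
autumn    111  116.915     0.2993
The largest term is for summer: 5.061.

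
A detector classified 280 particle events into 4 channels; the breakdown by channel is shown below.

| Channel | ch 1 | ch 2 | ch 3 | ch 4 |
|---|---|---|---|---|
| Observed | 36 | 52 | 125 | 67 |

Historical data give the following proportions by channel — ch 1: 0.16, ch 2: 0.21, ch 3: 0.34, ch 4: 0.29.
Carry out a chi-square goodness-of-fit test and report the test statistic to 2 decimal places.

14.33

Expected counts E_i = n·p_i: 280×0.16 = 44.8, 280×0.21 = 58.8, 280×0.34 = 95.2, 280×0.29 = 81.2.
cat         O        E   (O−E)²/E
ch 1       36     44.8      1.729
ch 2       52     58.8      0.786
ch 3      125     95.2      9.328
ch 4       67     81.2      2.483
Sum = 14.33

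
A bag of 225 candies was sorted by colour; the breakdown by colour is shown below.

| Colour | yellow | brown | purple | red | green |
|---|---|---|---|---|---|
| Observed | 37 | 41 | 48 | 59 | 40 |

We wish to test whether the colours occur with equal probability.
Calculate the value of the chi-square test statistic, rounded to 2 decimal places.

6.89

Under H₀ each category has probability 1/5, so each expected count is 225/5 = 45.
yellow: (37 − 45)²/45 = 64/45 = 1.422
brown: (41 − 45)²/45 = 16/45 = 0.356
purple: (48 − 45)²/45 = 9/45 = 0.200
red: (59 − 45)²/45 = 196/45 = 4.356
green: (40 − 45)²/45 = 25/45 = 0.556
Sum = 6.89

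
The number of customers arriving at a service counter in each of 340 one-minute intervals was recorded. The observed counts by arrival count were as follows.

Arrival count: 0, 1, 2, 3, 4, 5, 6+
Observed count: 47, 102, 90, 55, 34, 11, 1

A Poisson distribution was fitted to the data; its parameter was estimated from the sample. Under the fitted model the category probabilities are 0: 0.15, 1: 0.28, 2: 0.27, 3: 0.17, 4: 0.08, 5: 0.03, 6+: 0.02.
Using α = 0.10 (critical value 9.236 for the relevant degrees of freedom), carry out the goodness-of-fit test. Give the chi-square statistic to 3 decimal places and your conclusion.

Expected counts E_i = n·p_i: 340×0.15 = 51, 340×0.28 = 95.2, 340×0.27 = 91.8, 340×0.17 = 57.8, 340×0.08 = 27.2, 340×0.03 = 10.2, 340×0.02 = 6.8.
χ² = (47−51)²/51 + (102−95.2)²/95.2 + (90−91.8)²/91.8 + (55−57.8)²/57.8 + (34−27.2)²/27.2 + (11−10.2)²/10.2 + (1−6.8)²/6.8
   = 0.3137 + 0.4857 + 0.0353 + 0.1356 + 1.7000 + 0.0627 + 4.9471
Sum = 7.680
df = 5. Since 7.680 < 9.236, we do not reject H₀.

7.680; do not reject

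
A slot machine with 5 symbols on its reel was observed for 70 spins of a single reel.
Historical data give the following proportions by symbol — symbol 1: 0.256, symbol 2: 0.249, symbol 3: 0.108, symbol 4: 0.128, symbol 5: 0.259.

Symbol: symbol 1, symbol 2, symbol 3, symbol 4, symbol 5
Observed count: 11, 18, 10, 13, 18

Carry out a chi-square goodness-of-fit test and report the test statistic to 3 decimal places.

Expected counts E_i = n·p_i: 70×0.256 = 17.92, 70×0.249 = 17.43, 70×0.108 = 7.56, 70×0.128 = 8.96, 70×0.259 = 18.13.
symbol 1: (11 − 17.92)²/17.92 = 47.8864/17.92 = 2.6722
symbol 2: (18 − 17.43)²/17.43 = 0.3249/17.43 = 0.0186
symbol 3: (10 − 7.56)²/7.56 = 5.9536/7.56 = 0.7875
symbol 4: (13 − 8.96)²/8.96 = 16.3216/8.96 = 1.8216
symbol 5: (18 − 18.13)²/18.13 = 0.0169/18.13 = 0.0009
Sum = 5.301

5.301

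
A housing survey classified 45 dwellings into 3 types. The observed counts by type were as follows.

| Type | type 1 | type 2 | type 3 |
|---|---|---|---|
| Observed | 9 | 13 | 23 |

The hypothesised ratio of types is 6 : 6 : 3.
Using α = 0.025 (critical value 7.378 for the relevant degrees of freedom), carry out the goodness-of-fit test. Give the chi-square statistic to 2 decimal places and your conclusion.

Ratio total = 15. Expected counts: 45×6/15 = 18, 45×6/15 = 18, 45×3/15 = 9.
type 1: (9 − 18)²/18 = 81/18 = 4.500
type 2: (13 − 18)²/18 = 25/18 = 1.389
type 3: (23 − 9)²/9 = 196/9 = 21.778
Sum = 27.67
df = 2. Since 27.67 > 7.378, we reject H₀.

27.67; reject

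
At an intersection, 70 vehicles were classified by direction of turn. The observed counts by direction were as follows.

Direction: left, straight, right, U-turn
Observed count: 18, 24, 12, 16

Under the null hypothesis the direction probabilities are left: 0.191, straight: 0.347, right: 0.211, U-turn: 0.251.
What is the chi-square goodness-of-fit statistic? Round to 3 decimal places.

Expected counts E_i = n·p_i: 70×0.191 = 13.37, 70×0.347 = 24.29, 70×0.211 = 14.77, 70×0.251 = 17.57.
cat           O        E   (O−E)²/E
left         18    13.37     1.6034
straight     24    24.29     0.0035
right        12    14.77     0.5195
U-turn       16    17.57     0.1403
Sum = 2.267

2.267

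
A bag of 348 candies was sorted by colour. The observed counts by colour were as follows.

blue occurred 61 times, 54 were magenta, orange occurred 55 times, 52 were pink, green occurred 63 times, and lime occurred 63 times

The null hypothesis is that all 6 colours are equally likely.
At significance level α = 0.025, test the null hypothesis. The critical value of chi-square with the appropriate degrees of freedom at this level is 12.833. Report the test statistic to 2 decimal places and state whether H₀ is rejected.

Expected count for each of the 6 categories: 348/6 = 58.
cat          O        E   (O−E)²/E
blue        61       58      0.155
magenta     54       58      0.276
orange      55       58      0.155
pink        52       58      0.621
green       63       58      0.431
lime        63       58      0.431
Sum = 2.07
df = 5. Since 2.07 < 12.833, we do not reject H₀.

2.07; do not reject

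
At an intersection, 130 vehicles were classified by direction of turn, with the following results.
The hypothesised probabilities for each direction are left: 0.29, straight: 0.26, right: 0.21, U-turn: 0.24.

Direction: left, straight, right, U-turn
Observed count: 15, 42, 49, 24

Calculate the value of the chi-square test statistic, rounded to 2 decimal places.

Expected counts E_i = n·p_i: 130×0.29 = 37.7, 130×0.26 = 33.8, 130×0.21 = 27.3, 130×0.24 = 31.2.
χ² = (15−37.7)²/37.7 + (42−33.8)²/33.8 + (49−27.3)²/27.3 + (24−31.2)²/31.2
   = 13.668 + 1.989 + 17.249 + 1.662
Sum = 34.57

34.57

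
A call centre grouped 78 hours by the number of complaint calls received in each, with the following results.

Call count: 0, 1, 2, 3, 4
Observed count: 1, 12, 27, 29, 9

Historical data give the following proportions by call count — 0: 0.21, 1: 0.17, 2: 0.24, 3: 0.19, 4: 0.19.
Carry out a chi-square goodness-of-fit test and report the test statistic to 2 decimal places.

Expected counts E_i = n·p_i: 78×0.21 = 16.38, 78×0.17 = 13.26, 78×0.24 = 18.72, 78×0.19 = 14.82, 78×0.19 = 14.82.
χ² = (1−16.38)²/16.38 + (12−13.26)²/13.26 + (27−18.72)²/18.72 + (29−14.82)²/14.82 + (9−14.82)²/14.82
   = 14.441 + 0.120 + 3.662 + 13.568 + 2.286
Sum = 34.08

34.08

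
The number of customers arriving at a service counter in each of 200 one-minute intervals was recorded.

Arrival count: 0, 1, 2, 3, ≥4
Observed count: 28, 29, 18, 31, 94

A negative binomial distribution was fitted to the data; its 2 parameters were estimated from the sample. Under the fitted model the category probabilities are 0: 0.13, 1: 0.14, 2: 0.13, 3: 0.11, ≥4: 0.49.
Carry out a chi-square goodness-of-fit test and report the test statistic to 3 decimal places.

6.496

Expected counts E_i = n·p_i: 200×0.13 = 26, 200×0.14 = 28, 200×0.13 = 26, 200×0.11 = 22, 200×0.49 = 98.
0: (28 − 26)²/26 = 4/26 = 0.1538
1: (29 − 28)²/28 = 1/28 = 0.0357
2: (18 − 26)²/26 = 64/26 = 2.4615
3: (31 − 22)²/22 = 81/22 = 3.6818
≥4: (94 − 98)²/98 = 16/98 = 0.1633
Sum = 6.496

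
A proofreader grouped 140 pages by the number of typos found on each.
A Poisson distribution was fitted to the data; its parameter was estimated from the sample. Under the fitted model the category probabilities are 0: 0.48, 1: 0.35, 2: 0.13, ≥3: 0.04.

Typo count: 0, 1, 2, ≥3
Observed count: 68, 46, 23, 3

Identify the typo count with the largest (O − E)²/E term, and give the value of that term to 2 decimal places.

2, 1.27

Expected counts E_i = n·p_i: 140×0.48 = 67.2, 140×0.35 = 49, 140×0.13 = 18.2, 140×0.04 = 5.6.
χ² = (68−67.2)²/67.2 + (46−49)²/49 + (23−18.2)²/18.2 + (3−5.6)²/5.6
   = 0.010 + 0.184 + 1.266 + 1.207
The largest term is for 2: 1.27.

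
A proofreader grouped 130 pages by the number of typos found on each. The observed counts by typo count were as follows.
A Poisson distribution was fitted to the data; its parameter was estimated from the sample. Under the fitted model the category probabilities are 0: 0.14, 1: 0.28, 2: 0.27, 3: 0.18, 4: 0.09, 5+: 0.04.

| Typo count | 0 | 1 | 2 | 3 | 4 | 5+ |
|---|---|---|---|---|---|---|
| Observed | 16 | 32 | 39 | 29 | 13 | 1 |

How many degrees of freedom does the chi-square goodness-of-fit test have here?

There are k = 6 categories and 1 parameter estimated from the data, so df = 6 − 1 − 1 = 4.

4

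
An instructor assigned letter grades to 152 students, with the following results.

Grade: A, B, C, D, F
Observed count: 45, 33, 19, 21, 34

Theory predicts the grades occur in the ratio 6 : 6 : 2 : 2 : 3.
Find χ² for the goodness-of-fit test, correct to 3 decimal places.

Ratio total = 19. Expected counts: 152×6/19 = 48, 152×6/19 = 48, 152×2/19 = 16, 152×2/19 = 16, 152×3/19 = 24.
A: (45 − 48)²/48 = 9/48 = 0.1875
B: (33 − 48)²/48 = 225/48 = 4.6875
C: (19 − 16)²/16 = 9/16 = 0.5625
D: (21 − 16)²/16 = 25/16 = 1.5625
F: (34 − 24)²/24 = 100/24 = 4.1667
Sum = 11.167

11.167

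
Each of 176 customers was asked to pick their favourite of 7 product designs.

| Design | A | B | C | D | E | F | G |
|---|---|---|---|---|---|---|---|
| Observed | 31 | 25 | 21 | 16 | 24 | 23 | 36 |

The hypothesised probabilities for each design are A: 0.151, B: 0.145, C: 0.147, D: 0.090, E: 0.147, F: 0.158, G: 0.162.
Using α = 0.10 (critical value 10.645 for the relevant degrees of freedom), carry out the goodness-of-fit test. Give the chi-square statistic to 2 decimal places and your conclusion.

4.60; do not reject

Expected counts E_i = n·p_i: 176×0.151 = 26.576, 176×0.145 = 25.52, 176×0.147 = 25.872, 176×0.090 = 15.84, 176×0.147 = 25.872, 176×0.158 = 27.808, 176×0.162 = 28.512.
χ² = (31−26.576)²/26.576 + (25−25.52)²/25.52 + (21−25.872)²/25.872 + (16−15.84)²/15.84 + (24−25.872)²/25.872 + (23−27.808)²/27.808 + (36−28.512)²/28.512
   = 0.736 + 0.011 + 0.917 + 0.002 + 0.135 + 0.831 + 1.967
Sum = 4.60
df = 6. Since 4.60 < 10.645, we do not reject H₀.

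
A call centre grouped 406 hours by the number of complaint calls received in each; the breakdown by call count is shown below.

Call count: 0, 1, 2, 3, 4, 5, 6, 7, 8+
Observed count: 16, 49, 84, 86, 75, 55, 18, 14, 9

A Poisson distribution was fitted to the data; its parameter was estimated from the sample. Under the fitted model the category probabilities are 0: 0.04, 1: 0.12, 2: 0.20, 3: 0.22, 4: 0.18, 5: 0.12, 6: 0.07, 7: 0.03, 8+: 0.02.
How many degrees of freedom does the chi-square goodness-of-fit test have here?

7

There are k = 9 categories and 1 parameter estimated from the data, so df = 9 − 1 − 1 = 7.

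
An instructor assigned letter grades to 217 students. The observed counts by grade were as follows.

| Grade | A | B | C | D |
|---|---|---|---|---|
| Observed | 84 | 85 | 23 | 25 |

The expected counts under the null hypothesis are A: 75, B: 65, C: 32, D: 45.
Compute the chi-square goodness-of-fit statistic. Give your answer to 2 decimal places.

χ² = (84−75)²/75 + (85−65)²/65 + (23−32)²/32 + (25−45)²/45
   = 1.080 + 6.154 + 2.531 + 8.889
Sum = 18.65

18.65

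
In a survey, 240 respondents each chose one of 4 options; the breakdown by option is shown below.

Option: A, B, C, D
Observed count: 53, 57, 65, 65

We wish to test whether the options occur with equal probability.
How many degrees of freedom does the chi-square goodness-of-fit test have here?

There are k = 4 categories and no parameters were estimated from the data, so df = 4 − 1 = 3.

3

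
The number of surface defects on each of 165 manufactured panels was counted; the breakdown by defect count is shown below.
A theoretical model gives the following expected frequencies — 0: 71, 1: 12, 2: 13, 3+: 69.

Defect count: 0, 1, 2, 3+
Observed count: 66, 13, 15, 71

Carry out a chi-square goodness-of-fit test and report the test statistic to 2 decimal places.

χ² = (66−71)²/71 + (13−12)²/12 + (15−13)²/13 + (71−69)²/69
   = 0.352 + 0.083 + 0.308 + 0.058
Sum = 0.80

0.80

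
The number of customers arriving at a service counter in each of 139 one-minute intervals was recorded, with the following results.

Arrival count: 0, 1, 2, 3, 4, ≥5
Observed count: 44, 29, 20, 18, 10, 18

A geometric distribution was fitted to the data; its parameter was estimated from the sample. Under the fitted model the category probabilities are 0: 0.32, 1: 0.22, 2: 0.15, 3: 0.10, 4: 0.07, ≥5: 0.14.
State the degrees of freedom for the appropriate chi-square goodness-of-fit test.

There are k = 6 categories and 1 parameter estimated from the data, so df = 6 − 1 − 1 = 4.

4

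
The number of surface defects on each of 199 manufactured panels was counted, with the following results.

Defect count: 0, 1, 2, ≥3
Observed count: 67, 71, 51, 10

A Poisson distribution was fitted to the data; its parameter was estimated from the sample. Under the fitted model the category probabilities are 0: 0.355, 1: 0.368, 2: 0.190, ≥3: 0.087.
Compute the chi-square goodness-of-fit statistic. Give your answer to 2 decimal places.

Expected counts E_i = n·p_i: 199×0.355 = 70.645, 199×0.368 = 73.232, 199×0.190 = 37.81, 199×0.087 = 17.313.
0: (67 − 70.645)²/70.645 = 13.286025/70.645 = 0.188
1: (71 − 73.232)²/73.232 = 4.981824/73.232 = 0.068
2: (51 − 37.81)²/37.81 = 173.9761/37.81 = 4.601
≥3: (10 − 17.313)²/17.313 = 53.479969/17.313 = 3.089
Sum = 7.95

7.95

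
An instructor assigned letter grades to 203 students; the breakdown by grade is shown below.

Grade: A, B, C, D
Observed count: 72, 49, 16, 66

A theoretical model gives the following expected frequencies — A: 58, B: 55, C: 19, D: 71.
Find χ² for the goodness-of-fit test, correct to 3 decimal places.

4.860

A: (72 − 58)²/58 = 196/58 = 3.3793
B: (49 − 55)²/55 = 36/55 = 0.6545
C: (16 − 19)²/19 = 9/19 = 0.4737
D: (66 − 71)²/71 = 25/71 = 0.3521
Sum = 4.860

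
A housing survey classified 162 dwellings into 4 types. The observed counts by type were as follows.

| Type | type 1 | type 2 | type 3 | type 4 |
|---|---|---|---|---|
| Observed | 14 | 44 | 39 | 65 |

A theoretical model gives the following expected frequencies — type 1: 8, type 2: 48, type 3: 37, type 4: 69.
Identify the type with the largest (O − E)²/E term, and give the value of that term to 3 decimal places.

type 1, 4.500

χ² = (14−8)²/8 + (44−48)²/48 + (39−37)²/37 + (65−69)²/69
   = 4.5000 + 0.3333 + 0.1081 + 0.2319
The largest term is for type 1: 4.500.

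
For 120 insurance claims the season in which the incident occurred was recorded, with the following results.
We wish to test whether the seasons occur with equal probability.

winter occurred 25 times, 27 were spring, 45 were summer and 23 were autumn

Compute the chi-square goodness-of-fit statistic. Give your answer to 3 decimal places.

10.267

Under H₀ each category has probability 1/4, so each expected count is 120/4 = 30.
χ² = (25−30)²/30 + (27−30)²/30 + (45−30)²/30 + (23−30)²/30
   = 0.8333 + 0.3000 + 7.5000 + 1.6333
Sum = 10.267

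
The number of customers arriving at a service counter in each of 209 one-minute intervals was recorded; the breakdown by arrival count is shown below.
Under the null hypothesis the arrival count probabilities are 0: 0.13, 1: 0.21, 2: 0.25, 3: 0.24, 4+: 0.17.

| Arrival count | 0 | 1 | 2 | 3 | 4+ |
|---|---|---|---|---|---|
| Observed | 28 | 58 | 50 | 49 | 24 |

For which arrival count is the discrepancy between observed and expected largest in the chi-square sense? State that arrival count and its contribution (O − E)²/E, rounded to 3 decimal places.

Expected counts E_i = n·p_i: 209×0.13 = 27.17, 209×0.21 = 43.89, 209×0.25 = 52.25, 209×0.24 = 50.16, 209×0.17 = 35.53.
cat         O        E   (O−E)²/E
0          28    27.17     0.0254
1          58    43.89     4.5362
2          50    52.25     0.0969
3          49    50.16     0.0268
4+         24    35.53     3.7417
The largest term is for 1: 4.536.

1, 4.536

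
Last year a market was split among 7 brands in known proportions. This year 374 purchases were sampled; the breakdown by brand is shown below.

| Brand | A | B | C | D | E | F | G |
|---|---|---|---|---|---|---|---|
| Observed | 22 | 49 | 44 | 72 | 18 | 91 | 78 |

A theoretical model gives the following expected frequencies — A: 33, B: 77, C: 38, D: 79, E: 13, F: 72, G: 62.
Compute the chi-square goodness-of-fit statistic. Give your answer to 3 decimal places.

26.482

χ² = (22−33)²/33 + (49−77)²/77 + (44−38)²/38 + (72−79)²/79 + (18−13)²/13 + (91−72)²/72 + (78−62)²/62
   = 3.6667 + 10.1818 + 0.9474 + 0.6203 + 1.9231 + 5.0139 + 4.1290
Sum = 26.482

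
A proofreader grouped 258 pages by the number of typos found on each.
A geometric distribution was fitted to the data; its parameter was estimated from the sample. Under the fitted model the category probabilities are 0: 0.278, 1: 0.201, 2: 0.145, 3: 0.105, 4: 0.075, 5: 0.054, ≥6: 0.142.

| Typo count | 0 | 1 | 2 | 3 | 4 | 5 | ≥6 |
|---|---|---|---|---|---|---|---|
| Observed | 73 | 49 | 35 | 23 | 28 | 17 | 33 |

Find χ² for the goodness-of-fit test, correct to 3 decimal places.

Expected counts E_i = n·p_i: 258×0.278 = 71.724, 258×0.201 = 51.858, 258×0.145 = 37.41, 258×0.105 = 27.09, 258×0.075 = 19.35, 258×0.054 = 13.932, 258×0.142 = 36.636.
0: (73 − 71.724)²/71.724 = 1.628176/71.724 = 0.0227
1: (49 − 51.858)²/51.858 = 8.168164/51.858 = 0.1575
2: (35 − 37.41)²/37.41 = 5.8081/37.41 = 0.1553
3: (23 − 27.09)²/27.09 = 16.7281/27.09 = 0.6175
4: (28 − 19.35)²/19.35 = 74.8225/19.35 = 3.8668
5: (17 − 13.932)²/13.932 = 9.412624/13.932 = 0.6756
≥6: (33 − 36.636)²/36.636 = 13.220496/36.636 = 0.3609
Sum = 5.856

5.856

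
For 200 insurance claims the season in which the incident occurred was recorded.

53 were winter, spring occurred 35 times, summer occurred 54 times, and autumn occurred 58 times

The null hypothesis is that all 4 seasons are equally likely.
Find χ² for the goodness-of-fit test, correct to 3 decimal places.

Expected count for each of the 4 categories: 200/4 = 50.
cat         O        E   (O−E)²/E
winter     53       50     0.1800
spring     35       50     4.5000
summer     54       50     0.3200
autumn     58       50     1.2800
Sum = 6.280

6.280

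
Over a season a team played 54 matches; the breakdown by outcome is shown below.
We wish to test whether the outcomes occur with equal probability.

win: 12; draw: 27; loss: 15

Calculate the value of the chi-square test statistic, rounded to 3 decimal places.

7.000

Expected count for each of the 3 categories: 54/3 = 18.
χ² = (12−18)²/18 + (27−18)²/18 + (15−18)²/18
   = 2.0000 + 4.5000 + 0.5000
Sum = 7.000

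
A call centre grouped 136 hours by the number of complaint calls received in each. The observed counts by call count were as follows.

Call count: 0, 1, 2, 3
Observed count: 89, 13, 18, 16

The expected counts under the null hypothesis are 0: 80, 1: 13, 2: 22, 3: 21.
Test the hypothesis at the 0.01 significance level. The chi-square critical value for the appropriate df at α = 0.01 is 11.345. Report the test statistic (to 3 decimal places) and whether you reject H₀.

2.930; do not reject

0: (89 − 80)²/80 = 81/80 = 1.0125
1: (13 − 13)²/13 = 0/13 = 0.0000
2: (18 − 22)²/22 = 16/22 = 0.7273
3: (16 − 21)²/21 = 25/21 = 1.1905
Sum = 2.930
df = 3. Since 2.930 < 11.345, we do not reject H₀.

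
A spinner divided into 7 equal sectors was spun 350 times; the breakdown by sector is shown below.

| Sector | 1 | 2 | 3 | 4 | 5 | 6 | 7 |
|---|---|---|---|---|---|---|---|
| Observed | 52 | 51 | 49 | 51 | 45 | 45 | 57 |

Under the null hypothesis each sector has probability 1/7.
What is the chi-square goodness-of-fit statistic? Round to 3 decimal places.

Under H₀ each category has probability 1/7, so each expected count is 350/7 = 50.
χ² = (52−50)²/50 + (51−50)²/50 + (49−50)²/50 + (51−50)²/50 + (45−50)²/50 + (45−50)²/50 + (57−50)²/50
   = 0.0800 + 0.0200 + 0.0200 + 0.0200 + 0.5000 + 0.5000 + 0.9800
Sum = 2.120

2.120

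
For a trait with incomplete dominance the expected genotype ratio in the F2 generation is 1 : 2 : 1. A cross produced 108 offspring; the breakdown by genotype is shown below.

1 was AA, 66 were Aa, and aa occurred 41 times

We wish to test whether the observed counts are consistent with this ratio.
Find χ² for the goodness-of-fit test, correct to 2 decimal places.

34.96

Ratio total = 4. Expected counts: 108×1/4 = 27, 108×2/4 = 54, 108×1/4 = 27.
AA: (1 − 27)²/27 = 676/27 = 25.037
Aa: (66 − 54)²/54 = 144/54 = 2.667
aa: (41 − 27)²/27 = 196/27 = 7.259
Sum = 34.96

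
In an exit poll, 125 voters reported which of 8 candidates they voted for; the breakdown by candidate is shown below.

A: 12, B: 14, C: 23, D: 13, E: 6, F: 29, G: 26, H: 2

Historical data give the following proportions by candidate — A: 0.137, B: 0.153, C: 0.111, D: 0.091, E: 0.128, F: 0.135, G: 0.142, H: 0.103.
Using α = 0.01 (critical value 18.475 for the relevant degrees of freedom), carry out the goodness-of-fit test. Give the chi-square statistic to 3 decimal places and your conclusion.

37.123; reject

Expected counts E_i = n·p_i: 125×0.137 = 17.125, 125×0.153 = 19.125, 125×0.111 = 13.875, 125×0.091 = 11.375, 125×0.128 = 16, 125×0.135 = 16.875, 125×0.142 = 17.75, 125×0.103 = 12.875.
χ² = (12−17.125)²/17.125 + (14−19.125)²/19.125 + (23−13.875)²/13.875 + (13−11.375)²/11.375 + (6−16)²/16 + (29−16.875)²/16.875 + (26−17.75)²/17.75 + (2−12.875)²/12.875
   = 1.5338 + 1.3734 + 6.0011 + 0.2321 + 6.2500 + 8.7120 + 3.8345 + 9.1857
Sum = 37.123
df = 7. Since 37.123 > 18.475, we reject H₀.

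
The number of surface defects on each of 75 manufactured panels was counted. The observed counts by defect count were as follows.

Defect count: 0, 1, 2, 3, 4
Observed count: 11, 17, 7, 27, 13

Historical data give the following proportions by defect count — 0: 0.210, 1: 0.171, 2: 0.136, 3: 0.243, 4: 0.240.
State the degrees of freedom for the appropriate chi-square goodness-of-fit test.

There are k = 5 categories and no parameters were estimated from the data, so df = 5 − 1 = 4.

4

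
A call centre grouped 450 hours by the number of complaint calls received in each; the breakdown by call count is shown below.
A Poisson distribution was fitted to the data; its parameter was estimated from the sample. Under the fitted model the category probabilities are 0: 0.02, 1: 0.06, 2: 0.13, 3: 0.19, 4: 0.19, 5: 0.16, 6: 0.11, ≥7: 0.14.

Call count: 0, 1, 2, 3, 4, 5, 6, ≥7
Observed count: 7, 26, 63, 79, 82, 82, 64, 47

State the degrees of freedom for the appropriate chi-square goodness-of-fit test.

6

There are k = 8 categories and 1 parameter estimated from the data, so df = 8 − 1 − 1 = 6.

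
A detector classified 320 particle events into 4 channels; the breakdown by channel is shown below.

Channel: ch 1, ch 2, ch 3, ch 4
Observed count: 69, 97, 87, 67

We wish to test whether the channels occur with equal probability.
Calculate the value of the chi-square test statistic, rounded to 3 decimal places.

7.850

Expected count for each of the 4 categories: 320/4 = 80.
χ² = (69−80)²/80 + (97−80)²/80 + (87−80)²/80 + (67−80)²/80
   = 1.5125 + 3.6125 + 0.6125 + 2.1125
Sum = 7.850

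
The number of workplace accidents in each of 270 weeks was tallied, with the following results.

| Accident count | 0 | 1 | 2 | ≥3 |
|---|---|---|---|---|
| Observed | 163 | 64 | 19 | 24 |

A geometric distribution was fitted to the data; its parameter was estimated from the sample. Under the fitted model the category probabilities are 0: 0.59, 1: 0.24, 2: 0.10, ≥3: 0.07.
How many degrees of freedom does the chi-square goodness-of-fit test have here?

There are k = 4 categories and 1 parameter estimated from the data, so df = 4 − 1 − 1 = 2.

2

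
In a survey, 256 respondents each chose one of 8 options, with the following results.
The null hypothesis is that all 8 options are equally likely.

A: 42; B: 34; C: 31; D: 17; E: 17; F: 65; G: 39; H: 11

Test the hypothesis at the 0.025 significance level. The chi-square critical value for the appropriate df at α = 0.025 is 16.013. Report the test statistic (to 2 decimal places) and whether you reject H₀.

66.69; reject

Under H₀ each category has probability 1/8, so each expected count is 256/8 = 32.
A: (42 − 32)²/32 = 100/32 = 3.125
B: (34 − 32)²/32 = 4/32 = 0.125
C: (31 − 32)²/32 = 1/32 = 0.031
D: (17 − 32)²/32 = 225/32 = 7.031
E: (17 − 32)²/32 = 225/32 = 7.031
F: (65 − 32)²/32 = 1089/32 = 34.031
G: (39 − 32)²/32 = 49/32 = 1.531
H: (11 − 32)²/32 = 441/32 = 13.781
Sum = 66.69
df = 7. Since 66.69 > 16.013, we reject H₀.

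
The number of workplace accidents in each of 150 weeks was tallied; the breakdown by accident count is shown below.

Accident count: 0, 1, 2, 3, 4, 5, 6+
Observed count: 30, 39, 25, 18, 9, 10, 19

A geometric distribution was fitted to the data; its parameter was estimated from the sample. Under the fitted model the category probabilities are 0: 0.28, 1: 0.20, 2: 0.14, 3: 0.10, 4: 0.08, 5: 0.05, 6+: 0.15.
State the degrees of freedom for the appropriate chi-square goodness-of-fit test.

There are k = 7 categories and 1 parameter estimated from the data, so df = 7 − 1 − 1 = 5.

5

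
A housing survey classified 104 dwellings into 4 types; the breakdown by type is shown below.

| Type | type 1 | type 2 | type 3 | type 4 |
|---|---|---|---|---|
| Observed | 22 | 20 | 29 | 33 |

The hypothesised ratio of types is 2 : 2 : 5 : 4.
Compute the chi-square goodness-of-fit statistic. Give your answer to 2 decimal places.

Ratio total = 13. Expected counts: 104×2/13 = 16, 104×2/13 = 16, 104×5/13 = 40, 104×4/13 = 32.
cat         O        E   (O−E)²/E
type 1     22       16      2.250
type 2     20       16      1.000
type 3     29       40      3.025
type 4     33       32      0.031
Sum = 6.31

6.31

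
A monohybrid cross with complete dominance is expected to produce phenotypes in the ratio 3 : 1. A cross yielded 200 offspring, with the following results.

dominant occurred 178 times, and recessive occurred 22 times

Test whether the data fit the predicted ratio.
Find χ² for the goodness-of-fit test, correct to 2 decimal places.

Ratio total = 4. Expected counts: 200×3/4 = 150, 200×1/4 = 50.
dominant: (178 − 150)²/150 = 784/150 = 5.227
recessive: (22 − 50)²/50 = 784/50 = 15.680
Sum = 20.91

20.91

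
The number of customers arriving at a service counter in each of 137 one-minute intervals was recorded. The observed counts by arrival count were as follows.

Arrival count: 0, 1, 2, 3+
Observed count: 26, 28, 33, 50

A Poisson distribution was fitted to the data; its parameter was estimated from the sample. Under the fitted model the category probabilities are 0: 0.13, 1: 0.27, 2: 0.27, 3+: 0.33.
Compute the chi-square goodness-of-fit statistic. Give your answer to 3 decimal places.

6.889

Expected counts E_i = n·p_i: 137×0.13 = 17.81, 137×0.27 = 36.99, 137×0.27 = 36.99, 137×0.33 = 45.21.
0: (26 − 17.81)²/17.81 = 67.0761/17.81 = 3.7662
1: (28 − 36.99)²/36.99 = 80.8201/36.99 = 2.1849
2: (33 − 36.99)²/36.99 = 15.9201/36.99 = 0.4304
3+: (50 − 45.21)²/45.21 = 22.9441/45.21 = 0.5075
Sum = 6.889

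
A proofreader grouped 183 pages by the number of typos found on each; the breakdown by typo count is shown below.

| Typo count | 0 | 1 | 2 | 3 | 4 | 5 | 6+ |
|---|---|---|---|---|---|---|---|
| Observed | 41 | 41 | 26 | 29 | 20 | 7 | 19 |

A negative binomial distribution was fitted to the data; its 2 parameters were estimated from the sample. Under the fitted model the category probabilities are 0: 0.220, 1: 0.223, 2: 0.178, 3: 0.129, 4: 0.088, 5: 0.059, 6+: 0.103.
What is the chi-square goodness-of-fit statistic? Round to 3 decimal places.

4.852

Expected counts E_i = n·p_i: 183×0.220 = 40.26, 183×0.223 = 40.809, 183×0.178 = 32.574, 183×0.129 = 23.607, 183×0.088 = 16.104, 183×0.059 = 10.797, 183×0.103 = 18.849.
0: (41 − 40.26)²/40.26 = 0.5476/40.26 = 0.0136
1: (41 − 40.809)²/40.809 = 0.036481/40.809 = 0.0009
2: (26 − 32.574)²/32.574 = 43.217476/32.574 = 1.3267
3: (29 − 23.607)²/23.607 = 29.084449/23.607 = 1.2320
4: (20 − 16.104)²/16.104 = 15.178816/16.104 = 0.9425
5: (7 − 10.797)²/10.797 = 14.417209/10.797 = 1.3353
6+: (19 − 18.849)²/18.849 = 0.022801/18.849 = 0.0012
Sum = 4.852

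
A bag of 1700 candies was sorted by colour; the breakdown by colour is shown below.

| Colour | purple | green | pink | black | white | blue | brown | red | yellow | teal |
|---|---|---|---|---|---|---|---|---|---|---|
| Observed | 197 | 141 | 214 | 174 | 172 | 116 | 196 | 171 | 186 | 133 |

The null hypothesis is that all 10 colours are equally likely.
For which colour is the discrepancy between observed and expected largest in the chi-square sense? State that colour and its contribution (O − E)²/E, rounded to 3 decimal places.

Expected count for each of the 10 categories: 1700/10 = 170.
purple: (197 − 170)²/170 = 729/170 = 4.2882
green: (141 − 170)²/170 = 841/170 = 4.9471
pink: (214 − 170)²/170 = 1936/170 = 11.3882
black: (174 − 170)²/170 = 16/170 = 0.0941
white: (172 − 170)²/170 = 4/170 = 0.0235
blue: (116 − 170)²/170 = 2916/170 = 17.1529
brown: (196 − 170)²/170 = 676/170 = 3.9765
red: (171 − 170)²/170 = 1/170 = 0.0059
yellow: (186 − 170)²/170 = 256/170 = 1.5059
teal: (133 − 170)²/170 = 1369/170 = 8.0529
The largest term is for blue: 17.153.

blue, 17.153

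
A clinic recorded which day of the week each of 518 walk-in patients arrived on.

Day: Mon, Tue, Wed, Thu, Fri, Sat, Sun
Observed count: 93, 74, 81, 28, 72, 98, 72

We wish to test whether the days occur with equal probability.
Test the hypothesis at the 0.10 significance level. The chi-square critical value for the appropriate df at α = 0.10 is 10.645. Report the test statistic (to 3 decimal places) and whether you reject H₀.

42.027; reject

Expected count for each of the 7 categories: 518/7 = 74.
Mon: (93 − 74)²/74 = 361/74 = 4.8784
Tue: (74 − 74)²/74 = 0/74 = 0.0000
Wed: (81 − 74)²/74 = 49/74 = 0.6622
Thu: (28 − 74)²/74 = 2116/74 = 28.5946
Fri: (72 − 74)²/74 = 4/74 = 0.0541
Sat: (98 − 74)²/74 = 576/74 = 7.7838
Sun: (72 − 74)²/74 = 4/74 = 0.0541
Sum = 42.027
df = 6. Since 42.027 > 10.645, we reject H₀.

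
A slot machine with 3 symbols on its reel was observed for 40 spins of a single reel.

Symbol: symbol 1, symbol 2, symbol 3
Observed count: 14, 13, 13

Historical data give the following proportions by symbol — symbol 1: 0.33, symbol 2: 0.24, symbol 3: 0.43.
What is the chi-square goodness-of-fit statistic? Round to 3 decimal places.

Expected counts E_i = n·p_i: 40×0.33 = 13.2, 40×0.24 = 9.6, 40×0.43 = 17.2.
χ² = (14−13.2)²/13.2 + (13−9.6)²/9.6 + (13−17.2)²/17.2
   = 0.0485 + 1.2042 + 1.0256
Sum = 2.278

2.278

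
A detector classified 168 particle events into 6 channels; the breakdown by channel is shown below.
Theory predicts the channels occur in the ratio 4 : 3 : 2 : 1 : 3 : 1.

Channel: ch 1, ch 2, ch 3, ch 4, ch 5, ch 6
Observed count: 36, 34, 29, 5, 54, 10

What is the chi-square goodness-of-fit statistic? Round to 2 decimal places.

Ratio total = 14. Expected counts: 168×4/14 = 48, 168×3/14 = 36, 168×2/14 = 24, 168×1/14 = 12, 168×3/14 = 36, 168×1/14 = 12.
ch 1: (36 − 48)²/48 = 144/48 = 3.000
ch 2: (34 − 36)²/36 = 4/36 = 0.111
ch 3: (29 − 24)²/24 = 25/24 = 1.042
ch 4: (5 − 12)²/12 = 49/12 = 4.083
ch 5: (54 − 36)²/36 = 324/36 = 9.000
ch 6: (10 − 12)²/12 = 4/12 = 0.333
Sum = 17.57

17.57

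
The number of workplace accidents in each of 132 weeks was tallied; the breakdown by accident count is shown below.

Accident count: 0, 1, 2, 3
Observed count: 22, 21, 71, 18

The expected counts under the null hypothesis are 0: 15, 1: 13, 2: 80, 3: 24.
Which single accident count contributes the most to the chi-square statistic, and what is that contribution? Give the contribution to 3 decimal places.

χ² = (22−15)²/15 + (21−13)²/13 + (71−80)²/80 + (18−24)²/24
   = 3.2667 + 4.9231 + 1.0125 + 1.5000
The largest term is for 1: 4.923.

1, 4.923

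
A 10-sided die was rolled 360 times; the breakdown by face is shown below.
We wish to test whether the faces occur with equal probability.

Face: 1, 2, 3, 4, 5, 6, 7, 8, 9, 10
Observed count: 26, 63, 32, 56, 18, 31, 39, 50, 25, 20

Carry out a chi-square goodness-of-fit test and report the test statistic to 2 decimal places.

Expected count for each of the 10 categories: 360/10 = 36.
cat         O        E   (O−E)²/E
1          26       36      2.778
2          63       36     20.250
3          32       36      0.444
4          56       36     11.111
5          18       36      9.000
6          31       36      0.694
7          39       36      0.250
8          50       36      5.444
9          25       36      3.361
10         20       36      7.111
Sum = 60.44

60.44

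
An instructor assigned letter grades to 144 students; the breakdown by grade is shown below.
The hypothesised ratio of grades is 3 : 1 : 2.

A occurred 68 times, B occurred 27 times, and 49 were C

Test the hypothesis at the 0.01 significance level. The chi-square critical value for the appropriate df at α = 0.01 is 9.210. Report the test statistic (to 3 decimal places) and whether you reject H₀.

0.618; do not reject

Ratio total = 6. Expected counts: 144×3/6 = 72, 144×1/6 = 24, 144×2/6 = 48.
cat         O        E   (O−E)²/E
A          68       72     0.2222
B          27       24     0.3750
C          49       48     0.0208
Sum = 0.618
df = 2. Since 0.618 < 9.210, we do not reject H₀.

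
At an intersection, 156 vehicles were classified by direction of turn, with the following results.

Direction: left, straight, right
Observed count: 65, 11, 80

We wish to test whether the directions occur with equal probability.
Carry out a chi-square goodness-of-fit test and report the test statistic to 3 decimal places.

50.654

Under H₀ each category has probability 1/3, so each expected count is 156/3 = 52.
cat           O        E   (O−E)²/E
left         65       52     3.2500
straight     11       52    32.3269
right        80       52    15.0769
Sum = 50.654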